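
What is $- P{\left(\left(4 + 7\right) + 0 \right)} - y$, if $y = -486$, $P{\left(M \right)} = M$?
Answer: $475$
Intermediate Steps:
$- P{\left(\left(4 + 7\right) + 0 \right)} - y = - (\left(4 + 7\right) + 0) - -486 = - (11 + 0) + 486 = \left(-1\right) 11 + 486 = -11 + 486 = 475$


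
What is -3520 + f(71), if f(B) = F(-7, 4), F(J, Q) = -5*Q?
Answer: -3540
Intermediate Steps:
f(B) = -20 (f(B) = -5*4 = -20)
-3520 + f(71) = -3520 - 20 = -3540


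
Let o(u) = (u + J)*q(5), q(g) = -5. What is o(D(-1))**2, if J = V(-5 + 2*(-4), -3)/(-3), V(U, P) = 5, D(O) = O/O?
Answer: 100/9 ≈ 11.111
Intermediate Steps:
D(O) = 1
J = -5/3 (J = 5/(-3) = 5*(-1/3) = -5/3 ≈ -1.6667)
o(u) = 25/3 - 5*u (o(u) = (u - 5/3)*(-5) = (-5/3 + u)*(-5) = 25/3 - 5*u)
o(D(-1))**2 = (25/3 - 5*1)**2 = (25/3 - 5)**2 = (10/3)**2 = 100/9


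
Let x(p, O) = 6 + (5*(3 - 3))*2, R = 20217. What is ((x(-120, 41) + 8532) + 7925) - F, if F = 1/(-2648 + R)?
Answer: 289238446/17569 ≈ 16463.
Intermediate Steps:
x(p, O) = 6 (x(p, O) = 6 + (5*0)*2 = 6 + 0*2 = 6 + 0 = 6)
F = 1/17569 (F = 1/(-2648 + 20217) = 1/17569 ≈ 5.6918e-5)
((x(-120, 41) + 8532) + 7925) - F = ((6 + 8532) + 7925) - 1*1/17569 = (8538 + 7925) - 1/17569 = 16463 - 1/17569 = 289238446/17569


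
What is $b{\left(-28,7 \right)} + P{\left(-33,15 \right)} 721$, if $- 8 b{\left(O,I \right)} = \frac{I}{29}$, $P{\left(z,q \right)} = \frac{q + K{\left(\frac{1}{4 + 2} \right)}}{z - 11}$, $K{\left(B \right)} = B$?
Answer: $- \frac{951475}{3828} \approx -248.56$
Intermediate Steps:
$P{\left(z,q \right)} = \frac{\frac{1}{6} + q}{-11 + z}$ ($P{\left(z,q \right)} = \frac{q + \frac{1}{4 + 2}}{z - 11} = \frac{q + \frac{1}{6}}{-11 + z} = \frac{\frac{1}{6} + q}{-11 + z}$)
$b{\left(O,I \right)} = - \frac{I}{232}$ ($b{\left(O,I \right)} = - \frac{I \frac{1}{29}}{8} = - \frac{\frac{1}{29} I}{8} = - \frac{I}{232}$)
$b{\left(-28,7 \right)} + P{\left(-33,15 \right)} 721 = \left(- \frac{1}{232}\right) 7 + \frac{\frac{1}{6} + 15}{-11 - 33} \cdot 721 = - \frac{7}{232} + \frac{1}{-44} \cdot \frac{91}{6} \cdot 721 = - \frac{7}{232} + \left(- \frac{1}{44}\right) \frac{91}{6} \cdot 721 = - \frac{7}{232} - \frac{65611}{264} = - \frac{951475}{3828}$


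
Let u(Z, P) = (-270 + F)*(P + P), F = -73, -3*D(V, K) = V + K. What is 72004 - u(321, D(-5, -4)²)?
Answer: 78178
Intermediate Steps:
D(V, K) = -K/3 - V/3 (D(V, K) = -(V + K)/3 = -(K + V)/3 = -K/3 - V/3)
u(Z, P) = -686*P (u(Z, P) = (-270 - 73)*(P + P) = -686*P)
72004 - u(321, D(-5, -4)²) = 72004 - (-686)*(-⅓*(-4) - ⅓*(-5))² = 72004 - (-686)*(4/3 + 5/3)² = 72004 - (-686)*3² = 72004 - (-686)*9 = 72004 - 1*(-6174) = 72004 + 6174 = 78178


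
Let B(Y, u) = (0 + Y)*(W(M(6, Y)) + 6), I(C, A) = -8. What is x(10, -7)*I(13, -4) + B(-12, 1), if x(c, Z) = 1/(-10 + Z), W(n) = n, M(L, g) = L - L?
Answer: -1216/17 ≈ -71.529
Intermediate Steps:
M(L, g) = 0
B(Y, u) = 6*Y (B(Y, u) = (0 + Y)*(0 + 6) = Y*6 = 6*Y)
x(10, -7)*I(13, -4) + B(-12, 1) = -8/(-10 - 7) + 6*(-12) = -8/(-17) - 72 = -1/17*(-8) - 72 = 8/17 - 72 = -1216/17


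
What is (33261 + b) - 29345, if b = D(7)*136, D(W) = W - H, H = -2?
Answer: 5140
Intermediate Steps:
D(W) = 2 + W (D(W) = W - 1*(-2) = W + 2 = 2 + W)
b = 1224 (b = (2 + 7)*136 = 9*136 = 1224)
(33261 + b) - 29345 = (33261 + 1224) - 29345 = 34485 - 29345 = 5140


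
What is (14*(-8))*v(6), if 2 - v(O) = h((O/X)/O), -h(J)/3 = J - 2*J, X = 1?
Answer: 112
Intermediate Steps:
h(J) = 3*J (h(J) = -3*(J - 2*J) = -(-3)*J = 3*J)
v(O) = -1 (v(O) = 2 - 3*(O/1)/O = 2 - 3*(O*1)/O = 2 - 3*O/O = 2 - 3 = -1)
(14*(-8))*v(6) = (14*(-8))*(-1) = -112*(-1) = 112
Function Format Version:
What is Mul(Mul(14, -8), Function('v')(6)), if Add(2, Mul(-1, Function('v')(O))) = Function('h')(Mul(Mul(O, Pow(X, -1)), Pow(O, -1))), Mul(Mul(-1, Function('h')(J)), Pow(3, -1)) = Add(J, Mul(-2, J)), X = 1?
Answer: 112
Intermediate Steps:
Function('h')(J) = Mul(3, J) (Function('h')(J) = Mul(-3, Add(J, Mul(-2, J))) = Mul(-3, Mul(-1, J)) = Mul(3, J))
Function('v')(O) = -1 (Function('v')(O) = Add(2, Mul(-1, Mul(3, Mul(Mul(O, Pow(1, -1)), Pow(O, -1))))) = Add(2, Mul(-1, Mul(3, Mul(Mul(O, 1), Pow(O, -1))))) = Add(2, Mul(-1, Mul(3, Mul(O, Pow(O, -1))))) = Add(2, Mul(-1, Mul(3, 1))) = Add(2, Mul(-1, 3)) = Add(2, -3) = -1)
Mul(Mul(14, -8), Function('v')(6)) = Mul(Mul(14, -8), -1) = Mul(-112, -1) = 112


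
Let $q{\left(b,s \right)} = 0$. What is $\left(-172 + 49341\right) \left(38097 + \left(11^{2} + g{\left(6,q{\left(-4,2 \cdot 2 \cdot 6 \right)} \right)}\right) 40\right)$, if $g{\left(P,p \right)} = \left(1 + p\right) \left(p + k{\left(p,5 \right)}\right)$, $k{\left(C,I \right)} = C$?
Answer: $2111169353$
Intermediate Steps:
$g{\left(P,p \right)} = 2 p \left(1 + p\right)$ ($g{\left(P,p \right)} = \left(1 + p\right) \left(p + p\right) = \left(1 + p\right) 2 p = 2 p \left(1 + p\right)$)
$\left(-172 + 49341\right) \left(38097 + \left(11^{2} + g{\left(6,q{\left(-4,2 \cdot 2 \cdot 6 \right)} \right)}\right) 40\right) = \left(-172 + 49341\right) \left(38097 + \left(11^{2} + 2 \cdot 0 \left(1 + 0\right)\right) 40\right) = 49169 \left(38097 + \left(121 + 2 \cdot 0 \cdot 1\right) 40\right) = 49169 \left(38097 + \left(121 + 0\right) 40\right) = 49169 \left(38097 + 121 \cdot 40\right) = 49169 \left(38097 + 4840\right) = 49169 \cdot 42937 = 2111169353$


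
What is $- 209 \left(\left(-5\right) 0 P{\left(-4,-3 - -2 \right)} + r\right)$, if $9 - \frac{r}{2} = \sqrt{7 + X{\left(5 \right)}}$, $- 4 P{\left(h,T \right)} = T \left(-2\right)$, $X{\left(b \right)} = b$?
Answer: $-3762 + 836 \sqrt{3} \approx -2314.0$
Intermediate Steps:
$P{\left(h,T \right)} = \frac{T}{2}$ ($P{\left(h,T \right)} = - \frac{T \left(-2\right)}{4} = - \frac{\left(-2\right) T}{4} = \frac{T}{2}$)
$r = 18 - 4 \sqrt{3}$ ($r = 18 - 2 \sqrt{7 + 5} = 18 - 2 \sqrt{12} = 18 - 2 \cdot 2 \sqrt{3} = 18 - 4 \sqrt{3} \approx 11.072$)
$- 209 \left(\left(-5\right) 0 P{\left(-4,-3 - -2 \right)} + r\right) = - 209 \left(\left(-5\right) 0 \frac{-3 - -2}{2} + \left(18 - 4 \sqrt{3}\right)\right) = - 209 \left(0 \frac{-3 + 2}{2} + \left(18 - 4 \sqrt{3}\right)\right) = - 209 \left(0 \cdot \frac{1}{2} \left(-1\right) + \left(18 - 4 \sqrt{3}\right)\right) = - 209 \left(0 \left(- \frac{1}{2}\right) + \left(18 - 4 \sqrt{3}\right)\right) = - 209 \left(0 + \left(18 - 4 \sqrt{3}\right)\right) = - 209 \left(18 - 4 \sqrt{3}\right) = -3762 + 836 \sqrt{3}$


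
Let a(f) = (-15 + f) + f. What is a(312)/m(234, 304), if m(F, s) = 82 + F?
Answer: 609/316 ≈ 1.9272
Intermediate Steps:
a(f) = -15 + 2*f
a(312)/m(234, 304) = (-15 + 2*312)/(82 + 234) = (-15 + 624)/316 = 609*(1/316) = 609/316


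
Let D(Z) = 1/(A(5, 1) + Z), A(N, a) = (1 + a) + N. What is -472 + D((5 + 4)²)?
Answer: -41535/88 ≈ -471.99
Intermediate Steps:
A(N, a) = 1 + N + a
D(Z) = 1/(7 + Z) (D(Z) = 1/((1 + 5 + 1) + Z) = 1/(7 + Z))
-472 + D((5 + 4)²) = -472 + 1/(7 + (5 + 4)²) = -472 + 1/(7 + 9²) = -472 + 1/(7 + 81) = -472 + 1/88 = -41535/88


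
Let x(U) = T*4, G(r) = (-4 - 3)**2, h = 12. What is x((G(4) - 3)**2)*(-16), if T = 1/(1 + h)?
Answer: -64/13 ≈ -4.9231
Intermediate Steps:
G(r) = 49 (G(r) = (-7)**2 = 49)
T = 1/13 (T = 1/(1 + 12) = 1/13 ≈ 0.076923)
x(U) = 4/13 (x(U) = (1/13)*4 = 4/13)
x((G(4) - 3)**2)*(-16) = (4/13)*(-16) = -64/13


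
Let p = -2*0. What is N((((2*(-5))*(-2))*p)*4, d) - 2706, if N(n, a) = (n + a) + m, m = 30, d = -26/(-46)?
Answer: -61535/23 ≈ -2675.4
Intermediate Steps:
d = 13/23 (d = -26*(-1/46) = 13/23 ≈ 0.56522)
p = 0
N(n, a) = 30 + a + n (N(n, a) = (n + a) + 30 = (a + n) + 30 = 30 + a + n)
N((((2*(-5))*(-2))*p)*4, d) - 2706 = (30 + 13/23 + (((2*(-5))*(-2))*0)*4) - 2706 = (30 + 13/23 + (-10*(-2)*0)*4) - 2706 = (30 + 13/23 + (20*0)*4) - 2706 = (30 + 13/23 + 0*4) - 2706 = (30 + 13/23 + 0) - 2706 = 703/23 - 2706 = -61535/23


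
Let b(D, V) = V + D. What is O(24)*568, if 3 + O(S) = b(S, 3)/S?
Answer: -1065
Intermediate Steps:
b(D, V) = D + V
O(S) = -3 + (3 + S)/S (O(S) = -3 + (S + 3)/S = -3 + (3 + S)/S)
O(24)*568 = (-2 + 3/24)*568 = (-2 + 3*(1/24))*568 = (-2 + ⅛)*568 = -15/8*568 = -1065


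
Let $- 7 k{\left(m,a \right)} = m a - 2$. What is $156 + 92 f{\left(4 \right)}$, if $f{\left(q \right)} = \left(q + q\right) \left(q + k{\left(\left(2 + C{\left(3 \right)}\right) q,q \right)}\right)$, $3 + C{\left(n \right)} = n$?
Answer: $- \frac{380}{7} \approx -54.286$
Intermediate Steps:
$C{\left(n \right)} = -3 + n$
$k{\left(m,a \right)} = \frac{2}{7} - \frac{a m}{7}$ ($k{\left(m,a \right)} = - \frac{m a - 2}{7} = - \frac{a m - 2}{7} = - \frac{-2 + a m}{7} = \frac{2}{7} - \frac{a m}{7}$)
$f{\left(q \right)} = 2 q \left(\frac{2}{7} + q - \frac{2 q^{2}}{7}\right)$ ($f{\left(q \right)} = \left(q + q\right) \left(q - \left(- \frac{2}{7} + \frac{q \left(2 + \left(-3 + 3\right)\right) q}{7}\right)\right) = 2 q \left(q - \left(- \frac{2}{7} + \frac{q \left(2 + 0\right) q}{7}\right)\right) = 2 q \left(q - \left(- \frac{2}{7} + \frac{q 2 q}{7}\right)\right) = 2 q \left(q - \left(- \frac{2}{7} + \frac{2 q^{2}}{7}\right)\right) = 2 q \left(\frac{2}{7} + q - \frac{2 q^{2}}{7}\right)$)
$156 + 92 f{\left(4 \right)} = 156 + 92 \cdot \frac{2}{7} \cdot 4 \left(2 - 2 \cdot 4^{2} + 7 \cdot 4\right) = 156 + 92 \cdot \frac{2}{7} \cdot 4 \left(2 - 32 + 28\right) = 156 + 92 \cdot \frac{2}{7} \cdot 4 \left(-2\right) = 156 + 92 \left(- \frac{16}{7}\right) = 156 - \frac{1472}{7} = - \frac{380}{7}$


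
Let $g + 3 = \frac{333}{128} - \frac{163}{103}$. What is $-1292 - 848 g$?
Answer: $\frac{319593}{824} \approx 387.86$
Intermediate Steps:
$g = - \frac{26117}{13184}$ ($g = -3 + \left(\frac{333}{128} - \frac{163}{103}\right) = -3 + \frac{13435}{13184} = - \frac{26117}{13184} \approx -1.981$)
$-1292 - 848 g = -1292 - - \frac{1384201}{824} = -1292 + \frac{1384201}{824} = \frac{319593}{824}$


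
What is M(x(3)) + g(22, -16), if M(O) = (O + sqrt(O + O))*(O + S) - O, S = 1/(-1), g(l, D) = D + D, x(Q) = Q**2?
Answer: 31 + 24*sqrt(2) ≈ 64.941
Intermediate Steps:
g(l, D) = 2*D
S = -1
M(O) = -O + (-1 + O)*(O + sqrt(2)*sqrt(O)) (M(O) = (O + sqrt(O + O))*(O - 1) - O = (O + sqrt(2*O))*(-1 + O) - O = (O + sqrt(2)*sqrt(O))*(-1 + O) - O = (-1 + O)*(O + sqrt(2)*sqrt(O)) - O = -O + (-1 + O)*(O + sqrt(2)*sqrt(O)))
M(x(3)) + g(22, -16) = ((3**2)**2 - 2*3**2 + sqrt(2)*(3**2)**(3/2) - sqrt(2)*sqrt(3**2)) + 2*(-16) = (9**2 - 2*9 + sqrt(2)*9**(3/2) - sqrt(2)*sqrt(9)) - 32 = (81 - 18 + sqrt(2)*27 - 1*sqrt(2)*3) - 32 = (81 - 18 + 27*sqrt(2) - 3*sqrt(2)) - 32 = (63 + 24*sqrt(2)) - 32 = 31 + 24*sqrt(2)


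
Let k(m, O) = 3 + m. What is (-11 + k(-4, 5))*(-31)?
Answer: 372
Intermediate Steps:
(-11 + k(-4, 5))*(-31) = (-11 + (3 - 4))*(-31) = (-11 - 1)*(-31) = -12*(-31) = 372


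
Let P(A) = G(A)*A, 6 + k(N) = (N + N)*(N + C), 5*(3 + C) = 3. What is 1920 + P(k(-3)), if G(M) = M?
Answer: 65424/25 ≈ 2617.0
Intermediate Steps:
C = -12/5 (C = -3 + (1/5)*3 = -3 + 3/5 = -12/5 ≈ -2.4000)
k(N) = -6 + 2*N*(-12/5 + N) (k(N) = -6 + (N + N)*(N - 12/5) = -6 + (2*N)*(-12/5 + N) = -6 + 2*N*(-12/5 + N))
P(A) = A**2 (P(A) = A*A = A**2)
1920 + P(k(-3)) = 1920 + (-6 + 2*(-3)**2 - 24/5*(-3))**2 = 1920 + (-6 + 2*9 + 72/5)**2 = 1920 + (-6 + 18 + 72/5)**2 = 1920 + (132/5)**2 = 1920 + 17424/25 = 65424/25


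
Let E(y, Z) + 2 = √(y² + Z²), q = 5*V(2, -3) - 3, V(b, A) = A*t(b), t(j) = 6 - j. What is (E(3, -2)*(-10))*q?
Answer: -1260 + 630*√13 ≈ 1011.5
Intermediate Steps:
V(b, A) = A*(6 - b)
q = -63 (q = 5*(-3*(6 - 1*2)) - 3 = 5*(-3*(6 - 2)) - 3 = 5*(-3*4) - 3 = 5*(-12) - 3 = -60 - 3 = -63)
E(y, Z) = -2 + √(Z² + y²) (E(y, Z) = -2 + √(y² + Z²) = -2 + √(Z² + y²))
(E(3, -2)*(-10))*q = ((-2 + √((-2)² + 3²))*(-10))*(-63) = ((-2 + √(4 + 9))*(-10))*(-63) = ((-2 + √13)*(-10))*(-63) = (20 - 10*√13)*(-63) = -1260 + 630*√13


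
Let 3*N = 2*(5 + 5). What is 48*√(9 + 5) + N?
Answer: 20/3 + 48*√14 ≈ 186.27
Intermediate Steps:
N = 20/3 (N = (2*(5 + 5))/3 = (2*10)/3 = (⅓)*20 = 20/3 ≈ 6.6667)
48*√(9 + 5) + N = 48*√(9 + 5) + 20/3 = 48*√14 + 20/3 = 20/3 + 48*√14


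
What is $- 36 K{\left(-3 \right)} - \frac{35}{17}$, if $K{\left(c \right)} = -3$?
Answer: $\frac{1801}{17} \approx 105.94$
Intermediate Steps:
$- 36 K{\left(-3 \right)} - \frac{35}{17} = \left(-36\right) \left(-3\right) - \frac{35}{17} = 108 - \frac{35}{17} = \frac{1801}{17}$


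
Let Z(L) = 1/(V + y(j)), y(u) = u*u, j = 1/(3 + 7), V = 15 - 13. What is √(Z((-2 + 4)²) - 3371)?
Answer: I*√136171671/201 ≈ 58.056*I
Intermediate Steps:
V = 2
j = ⅒ (j = 1/10 = ⅒ ≈ 0.10000)
y(u) = u²
Z(L) = 100/201 (Z(L) = 1/(2 + (⅒)²) = 1/(2 + 1/100) = 1/(201/100) = 100/201)
√(Z((-2 + 4)²) - 3371) = √(100/201 - 3371) = √(-677471/201) = I*√136171671/201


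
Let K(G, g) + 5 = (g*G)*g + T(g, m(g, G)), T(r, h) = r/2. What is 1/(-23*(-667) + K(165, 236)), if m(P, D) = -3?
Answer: 1/9205294 ≈ 1.0863e-7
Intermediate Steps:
T(r, h) = r/2 (T(r, h) = r*(½) = r/2)
K(G, g) = -5 + g/2 + G*g² (K(G, g) = -5 + ((g*G)*g + g/2) = -5 + ((G*g)*g + g/2) = -5 + (G*g² + g/2) = -5 + (g/2 + G*g²) = -5 + g/2 + G*g²)
1/(-23*(-667) + K(165, 236)) = 1/(-23*(-667) + (-5 + (½)*236 + 165*236²)) = 1/(15341 + (-5 + 118 + 165*55696)) = 1/(15341 + (-5 + 118 + 9189840)) = 1/(15341 + 9189953) = 1/9205294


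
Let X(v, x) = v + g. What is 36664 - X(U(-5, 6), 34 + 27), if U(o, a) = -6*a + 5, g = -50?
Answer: 36745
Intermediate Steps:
U(o, a) = 5 - 6*a
X(v, x) = -50 + v (X(v, x) = v - 50 = -50 + v)
36664 - X(U(-5, 6), 34 + 27) = 36664 - (-50 + (5 - 6*6)) = 36664 - (-50 + (5 - 36)) = 36664 - (-50 - 31) = 36664 - 1*(-81) = 36664 + 81 = 36745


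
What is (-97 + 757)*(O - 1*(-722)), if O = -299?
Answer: 279180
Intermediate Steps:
(-97 + 757)*(O - 1*(-722)) = (-97 + 757)*(-299 - 1*(-722)) = 660*(-299 + 722) = 660*423 = 279180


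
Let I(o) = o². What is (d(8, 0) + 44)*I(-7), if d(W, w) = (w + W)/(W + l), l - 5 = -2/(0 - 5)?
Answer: 146412/67 ≈ 2185.3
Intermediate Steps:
l = 27/5 (l = 5 - 2/(0 - 5) = 5 - 2/(-5) = 5 - 2*(-⅕) = 5 + ⅖ = 27/5 ≈ 5.4000)
d(W, w) = (W + w)/(27/5 + W) (d(W, w) = (w + W)/(W + 27/5) = (W + w)/(27/5 + W))
(d(8, 0) + 44)*I(-7) = (5*(8 + 0)/(27 + 5*8) + 44)*(-7)² = (5*8/(27 + 40) + 44)*49 = (5*8/67 + 44)*49 = (5*(1/67)*8 + 44)*49 = (40/67 + 44)*49 = (2988/67)*49 = 146412/67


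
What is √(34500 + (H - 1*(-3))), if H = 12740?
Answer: √47243 ≈ 217.35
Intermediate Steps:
√(34500 + (H - 1*(-3))) = √(34500 + (12740 - 1*(-3))) = √(34500 + (12740 + 3)) = √(34500 + 12743) = √47243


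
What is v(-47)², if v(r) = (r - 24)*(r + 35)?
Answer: 725904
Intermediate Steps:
v(r) = (-24 + r)*(35 + r)
v(-47)² = (-840 + (-47)² + 11*(-47))² = (-840 + 2209 - 517)² = 852² = 725904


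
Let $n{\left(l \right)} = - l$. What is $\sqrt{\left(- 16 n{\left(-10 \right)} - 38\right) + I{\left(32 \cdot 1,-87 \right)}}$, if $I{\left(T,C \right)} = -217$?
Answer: $i \sqrt{415} \approx 20.372 i$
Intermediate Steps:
$\sqrt{\left(- 16 n{\left(-10 \right)} - 38\right) + I{\left(32 \cdot 1,-87 \right)}} = \sqrt{\left(- 16 \left(\left(-1\right) \left(-10\right)\right) - 38\right) - 217} = \sqrt{\left(\left(-16\right) 10 - 38\right) - 217} = \sqrt{\left(-160 - 38\right) - 217} = \sqrt{-198 - 217} = \sqrt{-415} = i \sqrt{415}$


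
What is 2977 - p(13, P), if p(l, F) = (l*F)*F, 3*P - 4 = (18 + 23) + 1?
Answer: -715/9 ≈ -79.444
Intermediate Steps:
P = 46/3 (P = 4/3 + ((18 + 23) + 1)/3 = 4/3 + (41 + 1)/3 = 4/3 + (⅓)*42 = 4/3 + 14 = 46/3 ≈ 15.333)
p(l, F) = l*F² (p(l, F) = (F*l)*F = l*F²)
2977 - p(13, P) = 2977 - 13*(46/3)² = 2977 - 13*2116/9 = 2977 - 1*27508/9 = 2977 - 27508/9 = -715/9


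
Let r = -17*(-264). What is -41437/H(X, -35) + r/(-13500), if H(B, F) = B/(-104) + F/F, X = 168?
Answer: 606013133/9000 ≈ 67335.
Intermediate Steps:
H(B, F) = 1 - B/104 (H(B, F) = B*(-1/104) + 1 = -B/104 + 1 = 1 - B/104)
r = 4488
-41437/H(X, -35) + r/(-13500) = -41437/(1 - 1/104*168) + 4488/(-13500) = -41437/(1 - 21/13) + 4488*(-1/13500) = -41437/(-8/13) - 374/1125 = -41437*(-13/8) - 374/1125 = 538681/8 - 374/1125 = 606013133/9000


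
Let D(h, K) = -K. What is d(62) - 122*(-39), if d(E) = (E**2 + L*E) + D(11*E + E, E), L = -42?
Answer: 5936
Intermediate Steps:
d(E) = E**2 - 43*E (d(E) = (E**2 - 42*E) - E = E**2 - 43*E)
d(62) - 122*(-39) = 62*(-43 + 62) - 122*(-39) = 62*19 + 4758 = 1178 + 4758 = 5936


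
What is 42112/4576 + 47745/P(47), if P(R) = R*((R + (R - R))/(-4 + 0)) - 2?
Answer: -8130856/105677 ≈ -76.941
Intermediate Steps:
P(R) = -2 - R²/4 (P(R) = R*((R + 0)/(-4)) - 2 = R*(R*(-¼)) - 2 = R*(-R/4) - 2 = -R²/4 - 2 = -2 - R²/4)
42112/4576 + 47745/P(47) = 42112/4576 + 47745/(-2 - ¼*47²) = 42112*(1/4576) + 47745/(-2 - ¼*2209) = 1316/143 + 47745/(-2 - 2209/4) = 1316/143 + 47745/(-2217/4) = 1316/143 + 47745*(-4/2217) = 1316/143 - 63660/739 = -8130856/105677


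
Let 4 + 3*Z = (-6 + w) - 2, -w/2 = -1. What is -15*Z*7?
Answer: 350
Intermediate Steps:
w = 2 (w = -2*(-1) = 2)
Z = -10/3 (Z = -4/3 + ((-6 + 2) - 2)/3 = -4/3 + (-4 - 2)/3 = -4/3 + (⅓)*(-6) = -4/3 - 2 = -10/3 ≈ -3.3333)
-15*Z*7 = -15*(-10/3)*7 = 50*7 = 350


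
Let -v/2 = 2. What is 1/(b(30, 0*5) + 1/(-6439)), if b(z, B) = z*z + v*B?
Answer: 6439/5795099 ≈ 0.0011111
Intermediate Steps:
v = -4 (v = -2*2 = -4)
b(z, B) = z² - 4*B (b(z, B) = z*z - 4*B = z² - 4*B)
1/(b(30, 0*5) + 1/(-6439)) = 1/((30² - 0*5) + 1/(-6439)) = 1/((900 - 4*0) - 1/6439) = 1/((900 + 0) - 1/6439) = 1/(900 - 1/6439) = 1/(5795099/6439) = 6439/5795099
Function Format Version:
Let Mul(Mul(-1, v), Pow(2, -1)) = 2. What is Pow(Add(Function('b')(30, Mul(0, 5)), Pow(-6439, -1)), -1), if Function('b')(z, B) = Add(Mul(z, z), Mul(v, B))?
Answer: Rational(6439, 5795099) ≈ 0.0011111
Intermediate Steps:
v = -4 (v = Mul(-2, 2) = -4)
Function('b')(z, B) = Add(Pow(z, 2), Mul(-4, B)) (Function('b')(z, B) = Add(Mul(z, z), Mul(-4, B)) = Add(Pow(z, 2), Mul(-4, B)))
Pow(Add(Function('b')(30, Mul(0, 5)), Pow(-6439, -1)), -1) = Pow(Add(Add(Pow(30, 2), Mul(-4, Mul(0, 5))), Pow(-6439, -1)), -1) = Pow(Add(Add(900, Mul(-4, 0)), Rational(-1, 6439)), -1) = Pow(Add(Add(900, 0), Rational(-1, 6439)), -1) = Pow(Add(900, Rational(-1, 6439)), -1) = Pow(Rational(5795099, 6439), -1) = Rational(6439, 5795099)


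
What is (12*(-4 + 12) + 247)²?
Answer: 117649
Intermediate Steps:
(12*(-4 + 12) + 247)² = (12*8 + 247)² = (96 + 247)² = 343² = 117649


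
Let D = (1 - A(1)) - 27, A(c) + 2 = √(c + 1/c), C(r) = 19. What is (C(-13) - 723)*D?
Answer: 16896 + 704*√2 ≈ 17892.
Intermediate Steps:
A(c) = -2 + √(c + 1/c)
D = -24 - √2 (D = (1 - (-2 + √(1 + 1/1))) - 27 = (1 - (-2 + √(1 + 1))) - 27 = (1 - (-2 + √2)) - 27 = (1 + (2 - √2)) - 27 = (3 - √2) - 27 = -24 - √2 ≈ -25.414)
(C(-13) - 723)*D = (19 - 723)*(-24 - √2) = -704*(-24 - √2) = 16896 + 704*√2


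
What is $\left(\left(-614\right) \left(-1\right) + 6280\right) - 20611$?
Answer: $-13717$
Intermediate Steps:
$\left(\left(-614\right) \left(-1\right) + 6280\right) - 20611 = \left(614 + 6280\right) - 20611 = 6894 - 20611 = -13717$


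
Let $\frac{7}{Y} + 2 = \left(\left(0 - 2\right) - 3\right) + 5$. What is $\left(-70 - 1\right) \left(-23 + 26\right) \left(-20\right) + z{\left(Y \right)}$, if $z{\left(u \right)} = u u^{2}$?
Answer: $\frac{33737}{8} \approx 4217.1$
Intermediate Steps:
$Y = - \frac{7}{2}$ ($Y = \frac{7}{-2 + \left(\left(\left(0 - 2\right) - 3\right) + 5\right)} = \frac{7}{-2 + \left(\left(-2 - 3\right) + 5\right)} = \frac{7}{-2 + \left(-5 + 5\right)} = \frac{7}{-2 + 0} = \frac{7}{-2} = 7 \left(- \frac{1}{2}\right) = - \frac{7}{2} \approx -3.5$)
$z{\left(u \right)} = u^{3}$
$\left(-70 - 1\right) \left(-23 + 26\right) \left(-20\right) + z{\left(Y \right)} = \left(-70 - 1\right) \left(-23 + 26\right) \left(-20\right) + \left(- \frac{7}{2}\right)^{3} = \left(-71\right) 3 \left(-20\right) - \frac{343}{8} = \left(-213\right) \left(-20\right) - \frac{343}{8} = 4260 - \frac{343}{8} = \frac{33737}{8}$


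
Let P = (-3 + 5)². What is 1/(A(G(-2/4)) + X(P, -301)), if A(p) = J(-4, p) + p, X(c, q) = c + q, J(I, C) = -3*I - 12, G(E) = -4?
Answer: -1/301 ≈ -0.0033223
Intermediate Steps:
P = 4 (P = 2² = 4)
J(I, C) = -12 - 3*I
A(p) = p (A(p) = (-12 - 3*(-4)) + p = (-12 + 12) + p = 0 + p = p)
1/(A(G(-2/4)) + X(P, -301)) = 1/(-4 + (4 - 301)) = 1/(-4 - 297) = 1/(-301) = -1/301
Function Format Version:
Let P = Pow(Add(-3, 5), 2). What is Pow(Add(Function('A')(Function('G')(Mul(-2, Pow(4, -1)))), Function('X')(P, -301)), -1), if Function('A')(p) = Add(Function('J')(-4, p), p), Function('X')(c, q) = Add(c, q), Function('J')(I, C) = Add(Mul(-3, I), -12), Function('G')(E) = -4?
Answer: Rational(-1, 301) ≈ -0.0033223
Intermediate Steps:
P = 4 (P = Pow(2, 2) = 4)
Function('J')(I, C) = Add(-12, Mul(-3, I))
Function('A')(p) = p (Function('A')(p) = Add(Add(-12, Mul(-3, -4)), p) = Add(Add(-12, 12), p) = Add(0, p) = p)
Pow(Add(Function('A')(Function('G')(Mul(-2, Pow(4, -1)))), Function('X')(P, -301)), -1) = Pow(Add(-4, Add(4, -301)), -1) = Pow(Add(-4, -297), -1) = Pow(-301, -1) = Rational(-1, 301)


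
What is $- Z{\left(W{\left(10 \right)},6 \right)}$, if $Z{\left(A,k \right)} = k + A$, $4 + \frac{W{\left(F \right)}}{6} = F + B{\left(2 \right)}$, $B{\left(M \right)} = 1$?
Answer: $-48$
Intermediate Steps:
$W{\left(F \right)} = -18 + 6 F$ ($W{\left(F \right)} = -24 + 6 \left(F + 1\right) = -24 + 6 \left(1 + F\right) = -24 + \left(6 + 6 F\right) = -18 + 6 F$)
$Z{\left(A,k \right)} = A + k$
$- Z{\left(W{\left(10 \right)},6 \right)} = - (\left(-18 + 6 \cdot 10\right) + 6) = - (\left(-18 + 60\right) + 6) = - (42 + 6) = \left(-1\right) 48 = -48$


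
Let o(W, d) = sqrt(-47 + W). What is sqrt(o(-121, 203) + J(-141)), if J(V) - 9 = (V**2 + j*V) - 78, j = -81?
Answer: sqrt(31233 + 2*I*sqrt(42)) ≈ 176.73 + 0.0367*I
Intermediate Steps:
J(V) = -69 + V**2 - 81*V (J(V) = 9 + ((V**2 - 81*V) - 78) = 9 + (-78 + V**2 - 81*V) = -69 + V**2 - 81*V)
sqrt(o(-121, 203) + J(-141)) = sqrt(sqrt(-47 - 121) + (-69 + (-141)**2 - 81*(-141))) = sqrt(sqrt(-168) + (-69 + 19881 + 11421)) = sqrt(2*I*sqrt(42) + 31233) = sqrt(31233 + 2*I*sqrt(42))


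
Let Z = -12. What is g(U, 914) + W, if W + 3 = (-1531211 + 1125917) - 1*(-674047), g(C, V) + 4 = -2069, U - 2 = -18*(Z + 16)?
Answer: 266677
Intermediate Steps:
U = -70 (U = 2 - 18*(-12 + 16) = 2 - 18*4 = 2 - 72 = -70)
g(C, V) = -2073 (g(C, V) = -4 - 2069 = -2073)
W = 268750 (W = -3 + ((-1531211 + 1125917) - 1*(-674047)) = -3 + (-405294 + 674047) = -3 + 268753 = 268750)
g(U, 914) + W = -2073 + 268750 = 266677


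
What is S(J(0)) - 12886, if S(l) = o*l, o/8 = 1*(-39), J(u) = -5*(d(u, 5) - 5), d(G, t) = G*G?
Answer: -20686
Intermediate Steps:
d(G, t) = G**2
J(u) = 25 - 5*u**2 (J(u) = -5*(u**2 - 5) = -5*(-5 + u**2) = 25 - 5*u**2)
o = -312 (o = 8*(1*(-39)) = 8*(-39) = -312)
S(l) = -312*l
S(J(0)) - 12886 = -312*(25 - 5*0**2) - 12886 = -312*(25 - 5*0) - 12886 = -312*(25 + 0) - 12886 = -312*25 - 12886 = -7800 - 12886 = -20686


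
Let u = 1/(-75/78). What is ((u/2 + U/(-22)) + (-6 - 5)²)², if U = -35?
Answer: 4507645321/302500 ≈ 14901.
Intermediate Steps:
u = -26/25 (u = 1/(-75*1/78) = 1/(-25/26) = -26/25 ≈ -1.0400)
((u/2 + U/(-22)) + (-6 - 5)²)² = ((-26/25/2 - 35/(-22)) + (-6 - 5)²)² = ((-26/25*½ - 35*(-1/22)) + (-11)²)² = ((-13/25 + 35/22) + 121)² = (589/550 + 121)² = (67139/550)² = 4507645321/302500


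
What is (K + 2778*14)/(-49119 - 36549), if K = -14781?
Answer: -8037/28556 ≈ -0.28145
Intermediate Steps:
(K + 2778*14)/(-49119 - 36549) = (-14781 + 2778*14)/(-49119 - 36549) = (-14781 + 38892)/(-85668) = 24111*(-1/85668) = -8037/28556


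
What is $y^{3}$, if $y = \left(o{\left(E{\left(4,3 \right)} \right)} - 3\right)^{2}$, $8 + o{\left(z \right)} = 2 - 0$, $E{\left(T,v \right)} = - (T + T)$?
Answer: $531441$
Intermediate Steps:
$E{\left(T,v \right)} = - 2 T$
$o{\left(z \right)} = -6$ ($o{\left(z \right)} = -8 + \left(2 - 0\right) = -8 + \left(2 + 0\right) = -8 + 2 = -6$)
$y = 81$ ($y = \left(-6 - 3\right)^{2} = \left(-9\right)^{2} = 81$)
$y^{3} = 81^{3} = 531441$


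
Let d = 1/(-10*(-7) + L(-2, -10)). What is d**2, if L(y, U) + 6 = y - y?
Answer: 1/4096 ≈ 0.00024414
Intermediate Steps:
L(y, U) = -6 (L(y, U) = -6 + (y - y) = -6 + 0 = -6)
d = 1/64 (d = 1/(-10*(-7) - 6) = 1/(70 - 6) = 1/64 ≈ 0.015625)
d**2 = (1/64)**2 = 1/4096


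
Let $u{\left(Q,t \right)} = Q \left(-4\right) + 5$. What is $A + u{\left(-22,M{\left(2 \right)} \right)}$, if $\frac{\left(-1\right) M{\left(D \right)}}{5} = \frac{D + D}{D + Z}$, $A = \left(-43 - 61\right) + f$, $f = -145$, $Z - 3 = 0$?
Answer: $-156$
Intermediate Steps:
$Z = 3$ ($Z = 3 + 0 = 3$)
$A = -249$ ($A = \left(-43 - 61\right) - 145 = -104 - 145 = -249$)
$M{\left(D \right)} = - \frac{10 D}{3 + D}$ ($M{\left(D \right)} = - 5 \frac{D + D}{D + 3} = - 5 \frac{2 D}{3 + D} = - \frac{10 D}{3 + D}$)
$u{\left(Q,t \right)} = 5 - 4 Q$ ($u{\left(Q,t \right)} = - 4 Q + 5 = 5 - 4 Q$)
$A + u{\left(-22,M{\left(2 \right)} \right)} = -249 + \left(5 - -88\right) = -249 + \left(5 + 88\right) = -249 + 93 = -156$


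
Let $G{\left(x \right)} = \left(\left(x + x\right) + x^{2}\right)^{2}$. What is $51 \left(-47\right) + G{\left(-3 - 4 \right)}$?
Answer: $-1172$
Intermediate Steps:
$G{\left(x \right)} = \left(x^{2} + 2 x\right)^{2}$ ($G{\left(x \right)} = \left(2 x + x^{2}\right)^{2} = \left(x^{2} + 2 x\right)^{2}$)
$51 \left(-47\right) + G{\left(-3 - 4 \right)} = 51 \left(-47\right) + \left(-3 - 4\right)^{2} \left(2 - 7\right)^{2} = -2397 + \left(-7\right)^{2} \left(2 - 7\right)^{2} = -2397 + 49 \left(-5\right)^{2} = -2397 + 49 \cdot 25 = -2397 + 1225 = -1172$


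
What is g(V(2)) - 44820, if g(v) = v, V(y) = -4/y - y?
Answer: -44824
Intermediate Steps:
V(y) = -y - 4/y
g(V(2)) - 44820 = (-1*2 - 4/2) - 44820 = (-2 - 4*½) - 44820 = (-2 - 2) - 44820 = -4 - 44820 = -44824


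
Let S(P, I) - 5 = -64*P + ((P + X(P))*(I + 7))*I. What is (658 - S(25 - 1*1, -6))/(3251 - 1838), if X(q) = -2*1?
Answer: 2321/1413 ≈ 1.6426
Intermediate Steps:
X(q) = -2
S(P, I) = 5 - 64*P + I*(-2 + P)*(7 + I) (S(P, I) = 5 + (-64*P + ((P - 2)*(I + 7))*I) = 5 + (-64*P + ((-2 + P)*(7 + I))*I) = 5 + (-64*P + I*(-2 + P)*(7 + I)) = 5 - 64*P + I*(-2 + P)*(7 + I))
(658 - S(25 - 1*1, -6))/(3251 - 1838) = (658 - (5 - 64*(25 - 1*1) - 14*(-6) - 2*(-6)**2 + (25 - 1*1)*(-6)**2 + 7*(-6)*(25 - 1*1)))/(3251 - 1838) = (658 - (5 - 64*(25 - 1) + 84 - 2*36 + (25 - 1)*36 + 7*(-6)*(25 - 1)))/1413 = (658 - (5 - 64*24 + 84 - 72 + 24*36 + 7*(-6)*24))*(1/1413) = (658 - (5 - 1536 + 84 - 72 + 864 - 1008))*(1/1413) = (658 - 1*(-1663))*(1/1413) = (658 + 1663)*(1/1413) = 2321*(1/1413) = 2321/1413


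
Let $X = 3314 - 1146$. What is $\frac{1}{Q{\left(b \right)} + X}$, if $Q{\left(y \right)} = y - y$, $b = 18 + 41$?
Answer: $\frac{1}{2168} \approx 0.00046125$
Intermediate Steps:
$b = 59$
$Q{\left(y \right)} = 0$
$X = 2168$ ($X = 3314 - 1146 = 2168$)
$\frac{1}{Q{\left(b \right)} + X} = \frac{1}{0 + 2168} = \frac{1}{2168}$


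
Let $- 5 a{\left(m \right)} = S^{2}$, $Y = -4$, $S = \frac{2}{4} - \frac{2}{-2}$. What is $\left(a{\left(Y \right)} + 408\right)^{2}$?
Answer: $\frac{66438801}{400} \approx 1.661 \cdot 10^{5}$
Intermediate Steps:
$S = \frac{3}{2}$ ($S = 2 \cdot \frac{1}{4} - -1 = \frac{1}{2} + 1 = \frac{3}{2} \approx 1.5$)
$a{\left(m \right)} = - \frac{9}{20}$ ($a{\left(m \right)} = - \frac{\left(\frac{3}{2}\right)^{2}}{5} = \left(- \frac{1}{5}\right) \frac{9}{4} = - \frac{9}{20}$)
$\left(a{\left(Y \right)} + 408\right)^{2} = \left(- \frac{9}{20} + 408\right)^{2} = \left(\frac{8151}{20}\right)^{2} = \frac{66438801}{400}$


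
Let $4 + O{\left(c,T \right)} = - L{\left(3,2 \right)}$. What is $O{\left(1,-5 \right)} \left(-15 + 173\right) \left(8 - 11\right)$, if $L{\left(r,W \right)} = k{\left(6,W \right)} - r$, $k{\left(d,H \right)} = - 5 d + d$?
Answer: $-10902$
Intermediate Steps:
$k{\left(d,H \right)} = - 4 d$
$L{\left(r,W \right)} = -24 - r$ ($L{\left(r,W \right)} = \left(-4\right) 6 - r = -24 - r$)
$O{\left(c,T \right)} = 23$ ($O{\left(c,T \right)} = -4 - \left(-24 - 3\right) = -4 - -27 = -4 + 27 = 23$)
$O{\left(1,-5 \right)} \left(-15 + 173\right) \left(8 - 11\right) = 23 \left(-15 + 173\right) \left(8 - 11\right) = 23 \cdot 158 \left(-3\right) = 3634 \left(-3\right) = -10902$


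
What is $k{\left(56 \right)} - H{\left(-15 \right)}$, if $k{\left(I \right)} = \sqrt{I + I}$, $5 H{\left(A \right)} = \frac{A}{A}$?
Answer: $- \frac{1}{5} + 4 \sqrt{7} \approx 10.383$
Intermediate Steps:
$H{\left(A \right)} = \frac{1}{5}$ ($H{\left(A \right)} = \frac{A \frac{1}{A}}{5} = \frac{1}{5} \cdot 1 = \frac{1}{5}$)
$k{\left(I \right)} = \sqrt{2} \sqrt{I}$ ($k{\left(I \right)} = \sqrt{2 I} = \sqrt{2} \sqrt{I}$)
$k{\left(56 \right)} - H{\left(-15 \right)} = \sqrt{2} \sqrt{56} - \frac{1}{5} = \sqrt{2} \cdot 2 \sqrt{14} - \frac{1}{5} = 4 \sqrt{7} - \frac{1}{5} = - \frac{1}{5} + 4 \sqrt{7}$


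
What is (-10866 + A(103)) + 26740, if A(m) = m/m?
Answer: 15875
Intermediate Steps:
A(m) = 1
(-10866 + A(103)) + 26740 = (-10866 + 1) + 26740 = -10865 + 26740 = 15875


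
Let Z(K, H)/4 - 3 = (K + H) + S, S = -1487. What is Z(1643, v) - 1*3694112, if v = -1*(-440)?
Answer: -3691716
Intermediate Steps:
v = 440
Z(K, H) = -5936 + 4*H + 4*K (Z(K, H) = 12 + 4*((K + H) - 1487) = 12 + 4*((H + K) - 1487) = 12 + 4*(-1487 + H + K) = 12 + (-5948 + 4*H + 4*K) = -5936 + 4*H + 4*K)
Z(1643, v) - 1*3694112 = (-5936 + 4*440 + 4*1643) - 1*3694112 = (-5936 + 1760 + 6572) - 3694112 = 2396 - 3694112 = -3691716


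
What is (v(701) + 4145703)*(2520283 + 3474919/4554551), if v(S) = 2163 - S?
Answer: 47604315584091164580/4554551 ≈ 1.0452e+13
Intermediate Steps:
(v(701) + 4145703)*(2520283 + 3474919/4554551) = ((2163 - 1*701) + 4145703)*(2520283 + 3474919/4554551) = ((2163 - 701) + 4145703)*(2520283 + 3474919*(1/4554551)) = (1462 + 4145703)*(2520283 + 3474919/4554551) = 4147165*(11478760932852/4554551) = 47604315584091164580/4554551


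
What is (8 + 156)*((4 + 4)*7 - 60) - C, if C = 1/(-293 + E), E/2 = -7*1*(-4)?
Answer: -155471/237 ≈ -656.00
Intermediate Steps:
E = 56 (E = 2*(-7*1*(-4)) = 2*(-7*(-4)) = 2*28 = 56)
C = -1/237 (C = 1/(-293 + 56) = 1/(-237) = -1/237 ≈ -0.0042194)
(8 + 156)*((4 + 4)*7 - 60) - C = (8 + 156)*((4 + 4)*7 - 60) - 1*(-1/237) = 164*(8*7 - 60) + 1/237 = 164*(56 - 60) + 1/237 = 164*(-4) + 1/237 = -656 + 1/237 = -155471/237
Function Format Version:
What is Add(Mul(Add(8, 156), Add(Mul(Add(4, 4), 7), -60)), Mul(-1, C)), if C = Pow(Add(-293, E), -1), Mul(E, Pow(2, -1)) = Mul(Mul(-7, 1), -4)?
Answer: Rational(-155471, 237) ≈ -656.00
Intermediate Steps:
E = 56 (E = Mul(2, Mul(Mul(-7, 1), -4)) = Mul(2, Mul(-7, -4)) = Mul(2, 28) = 56)
C = Rational(-1, 237) (C = Pow(Add(-293, 56), -1) = Pow(-237, -1) = Rational(-1, 237) ≈ -0.0042194)
Add(Mul(Add(8, 156), Add(Mul(Add(4, 4), 7), -60)), Mul(-1, C)) = Add(Mul(Add(8, 156), Add(Mul(Add(4, 4), 7), -60)), Mul(-1, Rational(-1, 237))) = Add(Mul(164, Add(Mul(8, 7), -60)), Rational(1, 237)) = Add(Mul(164, Add(56, -60)), Rational(1, 237)) = Add(Mul(164, -4), Rational(1, 237)) = Add(-656, Rational(1, 237)) = Rational(-155471, 237)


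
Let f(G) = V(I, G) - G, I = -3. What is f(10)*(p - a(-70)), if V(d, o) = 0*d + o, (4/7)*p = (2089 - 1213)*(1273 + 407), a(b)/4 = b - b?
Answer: 0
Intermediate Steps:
a(b) = 0 (a(b) = 4*(b - b) = 4*0 = 0)
p = 2575440 (p = 7*((2089 - 1213)*(1273 + 407))/4 = 7*(876*1680)/4 = (7/4)*1471680 = 2575440)
V(d, o) = o (V(d, o) = 0 + o = o)
f(G) = 0 (f(G) = G - G = 0)
f(10)*(p - a(-70)) = 0*(2575440 - 1*0) = 0*(2575440 + 0) = 0*2575440 = 0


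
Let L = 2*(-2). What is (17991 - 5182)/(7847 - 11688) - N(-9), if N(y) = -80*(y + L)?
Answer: -4007449/3841 ≈ -1043.3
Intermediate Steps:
L = -4
N(y) = 320 - 80*y (N(y) = -80*(y - 4) = -80*(-4 + y) = 320 - 80*y)
(17991 - 5182)/(7847 - 11688) - N(-9) = (17991 - 5182)/(7847 - 11688) - (320 - 80*(-9)) = 12809/(-3841) - (320 + 720) = 12809*(-1/3841) - 1*1040 = -12809/3841 - 1040 = -4007449/3841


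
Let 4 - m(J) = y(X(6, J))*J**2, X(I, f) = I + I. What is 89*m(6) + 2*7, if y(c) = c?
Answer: -38078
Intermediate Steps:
X(I, f) = 2*I
m(J) = 4 - 12*J**2 (m(J) = 4 - 2*6*J**2 = 4 - 12*J**2)
89*m(6) + 2*7 = 89*(4 - 12*6**2) + 2*7 = 89*(4 - 12*36) + 14 = 89*(4 - 432) + 14 = 89*(-428) + 14 = -38092 + 14 = -38078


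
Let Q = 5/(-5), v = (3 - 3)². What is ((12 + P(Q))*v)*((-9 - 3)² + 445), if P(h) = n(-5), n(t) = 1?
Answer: 0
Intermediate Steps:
v = 0 (v = 0² = 0)
Q = -1 (Q = 5*(-⅕) = -1)
P(h) = 1
((12 + P(Q))*v)*((-9 - 3)² + 445) = ((12 + 1)*0)*((-9 - 3)² + 445) = (13*0)*((-12)² + 445) = 0*(144 + 445) = 0*589 = 0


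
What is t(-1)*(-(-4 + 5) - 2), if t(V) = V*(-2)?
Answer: -6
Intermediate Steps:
t(V) = -2*V
t(-1)*(-(-4 + 5) - 2) = (-2*(-1))*(-(-4 + 5) - 2) = 2*(-1*1 - 2) = 2*(-1 - 2) = 2*(-3) = -6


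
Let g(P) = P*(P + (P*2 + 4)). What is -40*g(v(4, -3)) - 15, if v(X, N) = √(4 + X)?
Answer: -975 - 320*√2 ≈ -1427.5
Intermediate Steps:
g(P) = P*(4 + 3*P) (g(P) = P*(P + (2*P + 4)) = P*(P + (4 + 2*P)) = P*(4 + 3*P))
-40*g(v(4, -3)) - 15 = -40*√(4 + 4)*(4 + 3*√(4 + 4)) - 15 = -40*√8*(4 + 3*√8) - 15 = -40*2*√2*(4 + 3*(2*√2)) - 15 = -40*2*√2*(4 + 6*√2) - 15 = -80*√2*(4 + 6*√2) - 15 = -15 - 80*√2*(4 + 6*√2)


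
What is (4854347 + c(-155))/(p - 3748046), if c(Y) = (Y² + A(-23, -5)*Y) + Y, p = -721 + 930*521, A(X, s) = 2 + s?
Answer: -4878682/3264237 ≈ -1.4946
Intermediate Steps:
p = 483809 (p = -721 + 484530 = 483809)
c(Y) = Y² - 2*Y (c(Y) = (Y² + (2 - 5)*Y) + Y = (Y² - 3*Y) + Y = Y² - 2*Y)
(4854347 + c(-155))/(p - 3748046) = (4854347 - 155*(-2 - 155))/(483809 - 3748046) = (4854347 - 155*(-157))/(-3264237) = (4854347 + 24335)*(-1/3264237) = 4878682*(-1/3264237) = -4878682/3264237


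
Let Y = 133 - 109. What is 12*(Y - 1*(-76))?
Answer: 1200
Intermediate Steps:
Y = 24
12*(Y - 1*(-76)) = 12*(24 - 1*(-76)) = 12*(24 + 76) = 12*100 = 1200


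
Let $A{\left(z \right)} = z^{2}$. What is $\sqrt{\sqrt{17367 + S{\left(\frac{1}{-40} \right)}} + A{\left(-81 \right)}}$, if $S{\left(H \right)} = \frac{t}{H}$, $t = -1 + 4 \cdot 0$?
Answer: $\sqrt{6561 + 13 \sqrt{103}} \approx 81.81$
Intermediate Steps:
$t = -1$ ($t = -1 + 0 = -1$)
$S{\left(H \right)} = - \frac{1}{H}$
$\sqrt{\sqrt{17367 + S{\left(\frac{1}{-40} \right)}} + A{\left(-81 \right)}} = \sqrt{\sqrt{17367 - \frac{1}{\frac{1}{-40}}} + \left(-81\right)^{2}} = \sqrt{\sqrt{17367 - \frac{1}{- \frac{1}{40}}} + 6561} = \sqrt{\sqrt{17367 - -40} + 6561} = \sqrt{\sqrt{17367 + 40} + 6561} = \sqrt{\sqrt{17407} + 6561} = \sqrt{13 \sqrt{103} + 6561} = \sqrt{6561 + 13 \sqrt{103}}$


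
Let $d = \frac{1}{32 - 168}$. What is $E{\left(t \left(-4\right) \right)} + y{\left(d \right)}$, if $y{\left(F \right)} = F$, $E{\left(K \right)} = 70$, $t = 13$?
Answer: $\frac{9519}{136} \approx 69.993$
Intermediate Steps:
$d = - \frac{1}{136}$ ($d = \frac{1}{-136} = - \frac{1}{136} \approx -0.0073529$)
$E{\left(t \left(-4\right) \right)} + y{\left(d \right)} = 70 - \frac{1}{136} = \frac{9519}{136}$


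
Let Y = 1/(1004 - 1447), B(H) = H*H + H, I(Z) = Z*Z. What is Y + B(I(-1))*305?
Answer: 270229/443 ≈ 610.00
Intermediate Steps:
I(Z) = Z²
B(H) = H + H² (B(H) = H² + H = H + H²)
Y = -1/443 (Y = 1/(-443) = -1/443 ≈ -0.0022573)
Y + B(I(-1))*305 = -1/443 + ((-1)²*(1 + (-1)²))*305 = -1/443 + (1*(1 + 1))*305 = -1/443 + (1*2)*305 = -1/443 + 2*305 = -1/443 + 610 = 270229/443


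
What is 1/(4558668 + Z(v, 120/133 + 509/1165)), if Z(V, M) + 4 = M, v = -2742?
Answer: 154945/706342400977 ≈ 2.1936e-7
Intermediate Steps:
Z(V, M) = -4 + M
1/(4558668 + Z(v, 120/133 + 509/1165)) = 1/(4558668 + (-4 + (120/133 + 509/1165))) = 1/(4558668 + (-4 + 207497/154945)) = 1/(4558668 - 412283/154945) = 1/(706342400977/154945) = 154945/706342400977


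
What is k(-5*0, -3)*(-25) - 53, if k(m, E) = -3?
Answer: 22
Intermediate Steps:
k(-5*0, -3)*(-25) - 53 = -3*(-25) - 53 = 75 - 53 = 22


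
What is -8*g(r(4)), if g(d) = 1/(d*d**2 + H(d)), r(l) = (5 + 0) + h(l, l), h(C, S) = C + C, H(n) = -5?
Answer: -1/274 ≈ -0.0036496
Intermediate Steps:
h(C, S) = 2*C
r(l) = 5 + 2*l (r(l) = (5 + 0) + 2*l = 5 + 2*l)
g(d) = 1/(-5 + d**3) (g(d) = 1/(d*d**2 - 5) = 1/(d**3 - 5) = 1/(-5 + d**3))
-8*g(r(4)) = -8/(-5 + (5 + 2*4)**3) = -8/(-5 + (5 + 8)**3) = -8/(-5 + 13**3) = -8/(-5 + 2197) = -8/2192 = -8*1/2192 = -1/274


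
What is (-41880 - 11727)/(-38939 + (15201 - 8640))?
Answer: 53607/32378 ≈ 1.6557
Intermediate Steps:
(-41880 - 11727)/(-38939 + (15201 - 8640)) = -53607/(-38939 + 6561) = -53607/(-32378) = -53607*(-1/32378) = 53607/32378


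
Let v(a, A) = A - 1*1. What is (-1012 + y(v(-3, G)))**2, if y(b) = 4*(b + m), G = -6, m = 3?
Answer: 1056784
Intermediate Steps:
v(a, A) = -1 + A (v(a, A) = A - 1 = -1 + A)
y(b) = 12 + 4*b (y(b) = 4*(b + 3) = 4*(3 + b) = 12 + 4*b)
(-1012 + y(v(-3, G)))**2 = (-1012 + (12 + 4*(-1 - 6)))**2 = (-1012 + (12 + 4*(-7)))**2 = (-1012 + (12 - 28))**2 = (-1012 - 16)**2 = (-1028)**2 = 1056784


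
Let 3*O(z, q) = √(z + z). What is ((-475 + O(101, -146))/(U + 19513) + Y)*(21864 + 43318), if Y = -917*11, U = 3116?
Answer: -783073212844/1191 + 65182*√202/67887 ≈ -6.5749e+8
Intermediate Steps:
O(z, q) = √2*√z/3 (O(z, q) = √(z + z)/3 = √(2*z)/3 = (√2*√z)/3 = √2*√z/3)
Y = -10087
((-475 + O(101, -146))/(U + 19513) + Y)*(21864 + 43318) = ((-475 + √2*√101/3)/(3116 + 19513) - 10087)*(21864 + 43318) = ((-475 + √202/3)/22629 - 10087)*65182 = ((-475 + √202/3)*(1/22629) - 10087)*65182 = ((-25/1191 + √202/67887) - 10087)*65182 = (-12013642/1191 + √202/67887)*65182 = -783073212844/1191 + 65182*√202/67887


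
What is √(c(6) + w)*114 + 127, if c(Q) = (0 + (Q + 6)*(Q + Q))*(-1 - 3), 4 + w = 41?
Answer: 127 + 798*I*√11 ≈ 127.0 + 2646.7*I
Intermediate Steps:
w = 37 (w = -4 + 41 = 37)
c(Q) = -8*Q*(6 + Q) (c(Q) = (0 + (6 + Q)*(2*Q))*(-4) = (0 + 2*Q*(6 + Q))*(-4) = (2*Q*(6 + Q))*(-4) = -8*Q*(6 + Q))
√(c(6) + w)*114 + 127 = √(-8*6*(6 + 6) + 37)*114 + 127 = √(-8*6*12 + 37)*114 + 127 = √(-576 + 37)*114 + 127 = √(-539)*114 + 127 = (7*I*√11)*114 + 127 = 798*I*√11 + 127 = 127 + 798*I*√11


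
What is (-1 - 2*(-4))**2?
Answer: 49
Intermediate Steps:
(-1 - 2*(-4))**2 = (-1 + 8)**2 = 7**2 = 49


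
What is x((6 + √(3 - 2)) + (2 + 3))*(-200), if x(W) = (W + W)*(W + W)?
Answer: -115200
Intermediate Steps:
x(W) = 4*W² (x(W) = (2*W)*(2*W) = 4*W²)
x((6 + √(3 - 2)) + (2 + 3))*(-200) = (4*((6 + √(3 - 2)) + (2 + 3))²)*(-200) = (4*((6 + √1) + 5)²)*(-200) = (4*((6 + 1) + 5)²)*(-200) = (4*(7 + 5)²)*(-200) = (4*12²)*(-200) = (4*144)*(-200) = 576*(-200) = -115200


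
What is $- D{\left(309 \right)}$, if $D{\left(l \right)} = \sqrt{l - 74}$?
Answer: $- \sqrt{235} \approx -15.33$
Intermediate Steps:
$D{\left(l \right)} = \sqrt{-74 + l}$
$- D{\left(309 \right)} = - \sqrt{-74 + 309} = - \sqrt{235}$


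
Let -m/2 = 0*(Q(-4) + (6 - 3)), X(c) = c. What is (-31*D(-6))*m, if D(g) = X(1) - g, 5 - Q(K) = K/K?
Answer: 0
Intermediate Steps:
Q(K) = 4 (Q(K) = 5 - K/K = 5 - 1*1 = 5 - 1 = 4)
D(g) = 1 - g
m = 0 (m = -0*(4 + (6 - 3)) = -0*(4 + 3) = -0*7 = -2*0 = 0)
(-31*D(-6))*m = -31*(1 - 1*(-6))*0 = -31*(1 + 6)*0 = -31*7*0 = -217*0 = 0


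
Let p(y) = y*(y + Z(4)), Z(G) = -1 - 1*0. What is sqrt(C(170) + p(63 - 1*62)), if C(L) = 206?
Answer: sqrt(206) ≈ 14.353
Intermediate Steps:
Z(G) = -1 (Z(G) = -1 + 0 = -1)
p(y) = y*(-1 + y) (p(y) = y*(y - 1) = y*(-1 + y))
sqrt(C(170) + p(63 - 1*62)) = sqrt(206 + (63 - 1*62)*(-1 + (63 - 1*62))) = sqrt(206 + (63 - 62)*(-1 + (63 - 62))) = sqrt(206 + 1*(-1 + 1)) = sqrt(206 + 1*0) = sqrt(206 + 0) = sqrt(206)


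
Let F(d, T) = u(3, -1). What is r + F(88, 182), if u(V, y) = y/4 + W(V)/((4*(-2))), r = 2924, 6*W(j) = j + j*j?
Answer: 5847/2 ≈ 2923.5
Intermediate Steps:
W(j) = j/6 + j²/6 (W(j) = (j + j*j)/6 = (j + j²)/6 = j/6 + j²/6)
u(V, y) = y/4 - V*(1 + V)/48 (u(V, y) = y/4 + (V*(1 + V)/6)/((4*(-2))) = y*(¼) + (V*(1 + V)/6)/(-8) = y/4 + (V*(1 + V)/6)*(-⅛) = y/4 - V*(1 + V)/48)
F(d, T) = -½ (F(d, T) = (¼)*(-1) - 1/48*3*(1 + 3) = -¼ - 1/48*3*4 = -¼ - ¼ = -½)
r + F(88, 182) = 2924 - ½ = 5847/2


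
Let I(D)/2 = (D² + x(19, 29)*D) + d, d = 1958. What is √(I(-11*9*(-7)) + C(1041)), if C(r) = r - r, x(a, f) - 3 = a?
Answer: √994906 ≈ 997.45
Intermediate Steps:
x(a, f) = 3 + a
C(r) = 0
I(D) = 3916 + 2*D² + 44*D (I(D) = 2*((D² + (3 + 19)*D) + 1958) = 2*((D² + 22*D) + 1958) = 2*(1958 + D² + 22*D) = 3916 + 2*D² + 44*D)
√(I(-11*9*(-7)) + C(1041)) = √((3916 + 2*(-11*9*(-7))² + 44*(-11*9*(-7))) + 0) = √((3916 + 2*(-99*(-7))² + 44*(-99*(-7))) + 0) = √((3916 + 2*693² + 44*693) + 0) = √((3916 + 2*480249 + 30492) + 0) = √((3916 + 960498 + 30492) + 0) = √(994906 + 0) = √994906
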